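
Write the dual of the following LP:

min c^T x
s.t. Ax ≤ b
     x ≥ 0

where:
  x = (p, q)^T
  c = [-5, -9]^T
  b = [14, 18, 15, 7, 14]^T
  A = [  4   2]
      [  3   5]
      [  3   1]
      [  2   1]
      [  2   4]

Primal min cᵀx s.t. Ax ≤ b, x ≥ 0  →  Dual max −bᵀy s.t. Aᵀy ≥ −c, y ≥ 0.

Maximize: z = -14y1 - 18y2 - 15y3 - 7y4 - 14y5

Subject to:
  4y1 + 3y2 + 3y3 + 2y4 + 2y5 ≥ 5
  2y1 + 5y2 + y3 + y4 + 4y5 ≥ 9
  y1, y2, y3, y4, y5 ≥ 0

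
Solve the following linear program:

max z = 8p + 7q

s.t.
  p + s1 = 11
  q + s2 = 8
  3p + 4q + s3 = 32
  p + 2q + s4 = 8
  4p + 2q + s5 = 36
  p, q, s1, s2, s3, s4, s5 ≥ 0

Evaluate the objective at each vertex of the feasible region:
  z(0, 0) = 0
  z(8, 0) = 64  ←
  z(0, 4) = 28
The maximum is at p = 8, q = 0.

p = 8, q = 0, z = 64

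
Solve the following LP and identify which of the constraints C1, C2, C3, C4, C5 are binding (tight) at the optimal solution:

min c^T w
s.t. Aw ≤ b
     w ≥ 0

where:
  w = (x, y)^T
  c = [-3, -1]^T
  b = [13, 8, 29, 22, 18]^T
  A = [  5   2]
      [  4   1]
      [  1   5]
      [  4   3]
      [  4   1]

At x = 1, y = 4, compute slack b - a·x for each constraint:
  C1: 13 − 13 = 0  (binding)
  C2: 8 − 8 = 0  (binding)
  C3: 29 − 21 = 8  (slack)
  C4: 22 − 16 = 6  (slack)
  C5: 18 − 8 = 10  (slack)

Optimal: x = 1, y = 4
Binding: C1, C2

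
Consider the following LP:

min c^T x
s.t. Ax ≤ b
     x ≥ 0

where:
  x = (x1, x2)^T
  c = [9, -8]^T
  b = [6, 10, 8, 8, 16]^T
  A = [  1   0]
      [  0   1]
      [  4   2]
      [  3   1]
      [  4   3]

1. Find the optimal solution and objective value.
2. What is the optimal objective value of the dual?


1. x1 = 0, x2 = 4, z = -32
2. -32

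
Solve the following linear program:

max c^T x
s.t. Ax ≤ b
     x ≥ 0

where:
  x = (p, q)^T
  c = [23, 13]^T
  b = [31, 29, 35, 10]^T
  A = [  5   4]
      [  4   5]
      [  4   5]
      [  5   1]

Evaluate the objective at each vertex of the feasible region:
  z(0, 0) = 0
  z(2, 0) = 46
  z(1, 5) = 88  ←
  z(0, 5.8) = 75.4
The maximum is at p = 1, q = 5.

p = 1, q = 5, z = 88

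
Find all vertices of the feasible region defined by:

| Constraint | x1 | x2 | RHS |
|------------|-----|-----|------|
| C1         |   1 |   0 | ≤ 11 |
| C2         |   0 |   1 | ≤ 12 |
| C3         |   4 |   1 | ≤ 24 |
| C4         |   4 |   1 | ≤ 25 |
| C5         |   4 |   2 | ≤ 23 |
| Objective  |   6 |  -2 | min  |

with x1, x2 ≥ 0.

(0, 0), (5.75, 0), (0, 11.5)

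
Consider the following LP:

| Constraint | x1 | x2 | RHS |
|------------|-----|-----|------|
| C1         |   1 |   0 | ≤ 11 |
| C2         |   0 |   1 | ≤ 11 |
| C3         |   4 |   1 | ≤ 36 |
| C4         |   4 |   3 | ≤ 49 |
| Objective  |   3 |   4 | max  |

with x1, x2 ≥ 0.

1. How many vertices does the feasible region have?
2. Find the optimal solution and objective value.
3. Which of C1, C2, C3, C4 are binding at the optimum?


1. 5
2. x1 = 4, x2 = 11, z = 56
3. C2, C4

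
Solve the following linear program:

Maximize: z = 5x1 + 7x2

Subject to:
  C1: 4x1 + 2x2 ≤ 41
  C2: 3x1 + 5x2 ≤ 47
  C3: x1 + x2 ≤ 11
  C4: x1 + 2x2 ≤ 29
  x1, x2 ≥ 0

Evaluate the objective at each vertex of the feasible region:
  z(0, 0) = 0
  z(10.25, 0) = 51.25
  z(9.5, 1.5) = 58
  z(4, 7) = 69  ←
  z(0, 9.4) = 65.8
The maximum is at x1 = 4, x2 = 7.

x1 = 4, x2 = 7, z = 69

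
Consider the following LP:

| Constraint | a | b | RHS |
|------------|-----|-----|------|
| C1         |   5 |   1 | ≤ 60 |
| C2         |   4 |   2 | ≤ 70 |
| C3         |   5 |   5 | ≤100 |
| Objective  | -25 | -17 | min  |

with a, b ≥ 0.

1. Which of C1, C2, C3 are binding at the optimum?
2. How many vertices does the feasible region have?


1. C1, C3
2. 4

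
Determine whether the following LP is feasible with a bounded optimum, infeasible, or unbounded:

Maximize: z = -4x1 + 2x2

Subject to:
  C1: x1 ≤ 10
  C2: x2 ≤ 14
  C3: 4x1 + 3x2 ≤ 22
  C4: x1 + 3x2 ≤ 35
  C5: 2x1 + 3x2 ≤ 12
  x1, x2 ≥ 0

Feasible with a bounded optimal solution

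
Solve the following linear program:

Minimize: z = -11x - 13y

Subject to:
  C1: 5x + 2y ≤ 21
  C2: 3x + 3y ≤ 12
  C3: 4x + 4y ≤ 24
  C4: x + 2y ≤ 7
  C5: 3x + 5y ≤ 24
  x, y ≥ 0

Evaluate the objective at each vertex of the feasible region:
  z(0, 0) = 0
  z(4, 0) = -44
  z(1, 3) = -50  ←
  z(0, 3.5) = -45.5
The minimum is at x = 1, y = 3.

x = 1, y = 3, z = -50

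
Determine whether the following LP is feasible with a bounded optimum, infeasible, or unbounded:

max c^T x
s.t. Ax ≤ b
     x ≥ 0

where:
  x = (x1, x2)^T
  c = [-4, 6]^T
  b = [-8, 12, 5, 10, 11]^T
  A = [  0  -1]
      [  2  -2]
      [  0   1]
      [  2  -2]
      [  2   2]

Infeasible (no feasible solution exists)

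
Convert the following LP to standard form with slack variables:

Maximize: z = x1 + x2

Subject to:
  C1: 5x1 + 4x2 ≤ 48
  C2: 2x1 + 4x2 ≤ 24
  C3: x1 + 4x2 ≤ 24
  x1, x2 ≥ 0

max z = x1 + x2

s.t.
  5x1 + 4x2 + s1 = 48
  2x1 + 4x2 + s2 = 24
  x1 + 4x2 + s3 = 24
  x1, x2, s1, s2, s3 ≥ 0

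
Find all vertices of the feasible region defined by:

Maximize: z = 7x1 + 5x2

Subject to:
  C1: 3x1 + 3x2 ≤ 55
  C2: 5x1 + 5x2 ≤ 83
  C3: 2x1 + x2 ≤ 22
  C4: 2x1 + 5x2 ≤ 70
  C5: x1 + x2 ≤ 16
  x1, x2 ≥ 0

(0, 0), (11, 0), (6, 10), (3.333, 12.67), (0, 14)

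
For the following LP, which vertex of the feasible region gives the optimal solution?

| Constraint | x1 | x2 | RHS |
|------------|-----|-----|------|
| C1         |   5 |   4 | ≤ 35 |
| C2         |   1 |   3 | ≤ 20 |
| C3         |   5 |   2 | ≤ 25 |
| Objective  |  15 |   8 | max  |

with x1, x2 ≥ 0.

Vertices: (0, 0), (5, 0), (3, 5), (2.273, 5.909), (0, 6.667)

Evaluate the objective at each vertex of the feasible region:
  z(0, 0) = 0
  z(5, 0) = 75
  z(3, 5) = 85  ←
  z(2.273, 5.909) = 81.36
  z(0, 6.667) = 53.33
The maximum is at x1 = 3, x2 = 5.

(3, 5)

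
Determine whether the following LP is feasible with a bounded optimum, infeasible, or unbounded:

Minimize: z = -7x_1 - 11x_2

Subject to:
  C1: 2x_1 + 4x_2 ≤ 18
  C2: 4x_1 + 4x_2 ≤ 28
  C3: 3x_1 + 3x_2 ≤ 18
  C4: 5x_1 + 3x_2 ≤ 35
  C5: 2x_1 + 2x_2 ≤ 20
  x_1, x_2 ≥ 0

Feasible with a bounded optimal solution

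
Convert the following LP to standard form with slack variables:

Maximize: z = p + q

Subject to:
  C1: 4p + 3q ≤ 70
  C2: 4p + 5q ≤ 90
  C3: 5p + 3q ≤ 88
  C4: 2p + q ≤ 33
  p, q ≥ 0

max z = p + q

s.t.
  4p + 3q + s1 = 70
  4p + 5q + s2 = 90
  5p + 3q + s3 = 88
  2p + q + s4 = 33
  p, q, s1, s2, s3, s4 ≥ 0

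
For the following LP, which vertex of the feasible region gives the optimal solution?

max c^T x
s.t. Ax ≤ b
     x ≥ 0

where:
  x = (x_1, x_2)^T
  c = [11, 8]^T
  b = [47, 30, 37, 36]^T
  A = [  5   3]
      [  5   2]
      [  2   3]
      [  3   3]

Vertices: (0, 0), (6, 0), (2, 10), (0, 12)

Evaluate the objective at each vertex of the feasible region:
  z(0, 0) = 0
  z(6, 0) = 66
  z(2, 10) = 102  ←
  z(0, 12) = 96
The maximum is at x_1 = 2, x_2 = 10.

(2, 10)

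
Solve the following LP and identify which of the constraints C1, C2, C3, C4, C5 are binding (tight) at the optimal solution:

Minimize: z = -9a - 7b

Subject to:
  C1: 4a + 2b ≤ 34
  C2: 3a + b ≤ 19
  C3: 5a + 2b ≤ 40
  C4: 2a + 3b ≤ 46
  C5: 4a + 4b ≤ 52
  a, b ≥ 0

At a = 3, b = 10, compute slack b - a·x for each constraint:
  C1: 34 − 32 = 2  (slack)
  C2: 19 − 19 = 0  (binding)
  C3: 40 − 35 = 5  (slack)
  C4: 46 − 36 = 10  (slack)
  C5: 52 − 52 = 0  (binding)

Optimal: a = 3, b = 10
Binding: C2, C5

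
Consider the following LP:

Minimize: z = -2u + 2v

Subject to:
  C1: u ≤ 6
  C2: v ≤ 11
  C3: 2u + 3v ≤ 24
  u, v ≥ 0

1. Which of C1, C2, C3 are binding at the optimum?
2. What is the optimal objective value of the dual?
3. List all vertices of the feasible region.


1. C1
2. -12
3. (0, 0), (6, 0), (6, 4), (0, 8)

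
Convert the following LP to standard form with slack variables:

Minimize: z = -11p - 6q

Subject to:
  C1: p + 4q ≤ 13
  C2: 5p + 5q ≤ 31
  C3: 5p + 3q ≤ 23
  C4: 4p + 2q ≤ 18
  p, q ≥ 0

min z = -11p - 6q

s.t.
  p + 4q + s1 = 13
  5p + 5q + s2 = 31
  5p + 3q + s3 = 23
  4p + 2q + s4 = 18
  p, q, s1, s2, s3, s4 ≥ 0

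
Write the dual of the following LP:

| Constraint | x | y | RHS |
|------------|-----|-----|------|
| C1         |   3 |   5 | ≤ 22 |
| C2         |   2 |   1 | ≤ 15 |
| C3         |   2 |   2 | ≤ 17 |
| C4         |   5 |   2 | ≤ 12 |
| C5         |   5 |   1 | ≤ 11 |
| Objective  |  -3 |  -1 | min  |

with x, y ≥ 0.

Primal min cᵀx s.t. Ax ≤ b, x ≥ 0  →  Dual max −bᵀy s.t. Aᵀy ≥ −c, y ≥ 0.

Maximize: z = -22y1 - 15y2 - 17y3 - 12y4 - 11y5

Subject to:
  3y1 + 2y2 + 2y3 + 5y4 + 5y5 ≥ 3
  5y1 + y2 + 2y3 + 2y4 + y5 ≥ 1
  y1, y2, y3, y4, y5 ≥ 0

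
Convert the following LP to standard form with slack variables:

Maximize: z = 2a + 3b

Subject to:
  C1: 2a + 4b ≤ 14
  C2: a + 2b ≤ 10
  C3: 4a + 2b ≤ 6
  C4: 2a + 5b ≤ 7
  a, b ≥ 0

max z = 2a + 3b

s.t.
  2a + 4b + s1 = 14
  a + 2b + s2 = 10
  4a + 2b + s3 = 6
  2a + 5b + s4 = 7
  a, b, s1, s2, s3, s4 ≥ 0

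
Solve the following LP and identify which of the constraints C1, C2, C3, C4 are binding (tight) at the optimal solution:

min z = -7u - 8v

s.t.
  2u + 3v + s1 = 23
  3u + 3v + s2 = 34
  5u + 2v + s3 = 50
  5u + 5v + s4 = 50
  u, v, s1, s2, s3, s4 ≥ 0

At u = 7, v = 3, compute slack b - a·x for each constraint:
  C1: 23 − 23 = 0  (binding)
  C2: 34 − 30 = 4  (slack)
  C3: 50 − 41 = 9  (slack)
  C4: 50 − 50 = 0  (binding)

Optimal: u = 7, v = 3
Binding: C1, C4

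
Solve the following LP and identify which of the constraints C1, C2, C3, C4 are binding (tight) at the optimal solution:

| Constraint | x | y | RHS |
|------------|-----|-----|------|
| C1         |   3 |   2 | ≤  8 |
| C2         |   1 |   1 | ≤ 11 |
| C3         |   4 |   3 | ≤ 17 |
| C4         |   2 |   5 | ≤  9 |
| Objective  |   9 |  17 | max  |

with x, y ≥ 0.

At x = 2, y = 1, compute slack b - a·x for each constraint:
  C1: 8 − 8 = 0  (binding)
  C2: 11 − 3 = 8  (slack)
  C3: 17 − 11 = 6  (slack)
  C4: 9 − 9 = 0  (binding)

Optimal: x = 2, y = 1
Binding: C1, C4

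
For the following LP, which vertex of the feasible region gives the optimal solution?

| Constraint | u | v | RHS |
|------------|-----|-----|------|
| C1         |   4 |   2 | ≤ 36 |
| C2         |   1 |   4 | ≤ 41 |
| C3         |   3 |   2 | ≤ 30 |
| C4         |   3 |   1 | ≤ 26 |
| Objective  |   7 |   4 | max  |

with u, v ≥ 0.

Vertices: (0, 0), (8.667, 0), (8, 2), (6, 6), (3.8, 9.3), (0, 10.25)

Evaluate the objective at each vertex of the feasible region:
  z(0, 0) = 0
  z(8.667, 0) = 60.67
  z(8, 2) = 64
  z(6, 6) = 66  ←
  z(3.8, 9.3) = 63.8
  z(0, 10.25) = 41
The maximum is at u = 6, v = 6.

(6, 6)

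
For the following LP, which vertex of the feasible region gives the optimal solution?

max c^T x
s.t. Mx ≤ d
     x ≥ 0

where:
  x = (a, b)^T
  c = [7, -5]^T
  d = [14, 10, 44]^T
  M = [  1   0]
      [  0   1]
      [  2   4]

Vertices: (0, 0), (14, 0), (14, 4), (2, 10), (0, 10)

Evaluate the objective at each vertex of the feasible region:
  z(0, 0) = 0
  z(14, 0) = 98  ←
  z(14, 4) = 78
  z(2, 10) = -36
  z(0, 10) = -50
The maximum is at a = 14, b = 0.

(14, 0)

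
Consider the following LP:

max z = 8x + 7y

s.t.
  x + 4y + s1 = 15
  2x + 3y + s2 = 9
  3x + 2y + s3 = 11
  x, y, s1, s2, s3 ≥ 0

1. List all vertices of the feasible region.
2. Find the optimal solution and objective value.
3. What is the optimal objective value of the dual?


1. (0, 0), (3.667, 0), (3, 1), (0, 3)
2. x = 3, y = 1, z = 31
3. 31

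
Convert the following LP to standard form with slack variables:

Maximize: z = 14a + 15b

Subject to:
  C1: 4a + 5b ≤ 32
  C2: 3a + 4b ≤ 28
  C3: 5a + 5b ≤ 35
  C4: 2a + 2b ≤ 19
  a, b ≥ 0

max z = 14a + 15b

s.t.
  4a + 5b + s1 = 32
  3a + 4b + s2 = 28
  5a + 5b + s3 = 35
  2a + 2b + s4 = 19
  a, b, s1, s2, s3, s4 ≥ 0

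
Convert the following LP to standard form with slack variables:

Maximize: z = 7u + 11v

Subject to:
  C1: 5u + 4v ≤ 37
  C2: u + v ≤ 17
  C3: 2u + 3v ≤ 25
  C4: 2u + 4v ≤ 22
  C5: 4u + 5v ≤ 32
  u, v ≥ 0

max z = 7u + 11v

s.t.
  5u + 4v + s1 = 37
  u + v + s2 = 17
  2u + 3v + s3 = 25
  2u + 4v + s4 = 22
  4u + 5v + s5 = 32
  u, v, s1, s2, s3, s4, s5 ≥ 0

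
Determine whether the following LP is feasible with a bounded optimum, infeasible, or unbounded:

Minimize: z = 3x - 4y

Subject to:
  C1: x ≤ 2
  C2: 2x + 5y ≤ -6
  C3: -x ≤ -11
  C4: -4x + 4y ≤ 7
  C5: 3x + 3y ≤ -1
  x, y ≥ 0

Infeasible (no feasible solution exists)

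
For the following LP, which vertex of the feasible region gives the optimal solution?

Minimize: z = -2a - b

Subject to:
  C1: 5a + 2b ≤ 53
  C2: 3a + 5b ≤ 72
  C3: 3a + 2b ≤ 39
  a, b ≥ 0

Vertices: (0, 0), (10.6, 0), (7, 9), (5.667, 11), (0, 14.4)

Evaluate the objective at each vertex of the feasible region:
  z(0, 0) = 0
  z(10.6, 0) = -21.2
  z(7, 9) = -23  ←
  z(5.667, 11) = -22.33
  z(0, 14.4) = -14.4
The minimum is at a = 7, b = 9.

(7, 9)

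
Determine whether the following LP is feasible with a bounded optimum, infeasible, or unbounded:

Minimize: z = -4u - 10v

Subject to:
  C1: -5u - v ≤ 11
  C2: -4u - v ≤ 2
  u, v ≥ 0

Unbounded (objective can decrease without bound)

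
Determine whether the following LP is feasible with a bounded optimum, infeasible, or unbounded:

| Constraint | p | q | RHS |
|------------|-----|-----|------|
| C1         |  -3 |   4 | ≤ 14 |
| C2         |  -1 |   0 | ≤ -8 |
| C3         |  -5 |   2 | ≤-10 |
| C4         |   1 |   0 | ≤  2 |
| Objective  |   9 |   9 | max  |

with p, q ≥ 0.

Infeasible (no feasible solution exists)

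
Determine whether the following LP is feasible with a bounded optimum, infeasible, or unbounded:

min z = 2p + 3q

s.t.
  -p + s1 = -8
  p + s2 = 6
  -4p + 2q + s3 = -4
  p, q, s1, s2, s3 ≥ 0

Infeasible (no feasible solution exists)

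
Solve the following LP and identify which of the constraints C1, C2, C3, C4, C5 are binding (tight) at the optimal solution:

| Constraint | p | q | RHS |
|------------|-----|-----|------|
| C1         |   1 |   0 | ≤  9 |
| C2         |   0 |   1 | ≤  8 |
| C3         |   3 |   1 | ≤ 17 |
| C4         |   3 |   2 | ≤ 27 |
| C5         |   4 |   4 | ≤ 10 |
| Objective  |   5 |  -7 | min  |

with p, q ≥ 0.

At p = 0, q = 2.5, compute slack b - a·x for each constraint:
  C1: 9 − 0 = 9  (slack)
  C2: 8 − 2.5 = 5.5  (slack)
  C3: 17 − 2.5 = 14.5  (slack)
  C4: 27 − 5 = 22  (slack)
  C5: 10 − 10 = 0  (binding)

Optimal: p = 0, q = 2.5
Binding: C5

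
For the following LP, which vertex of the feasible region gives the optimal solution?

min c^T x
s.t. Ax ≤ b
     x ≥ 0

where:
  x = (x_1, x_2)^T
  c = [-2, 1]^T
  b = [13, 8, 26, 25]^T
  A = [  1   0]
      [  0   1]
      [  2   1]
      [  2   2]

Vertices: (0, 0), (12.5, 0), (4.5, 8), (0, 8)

Evaluate the objective at each vertex of the feasible region:
  z(0, 0) = 0
  z(12.5, 0) = -25  ←
  z(4.5, 8) = -1
  z(0, 8) = 8
The minimum is at x_1 = 12.5, x_2 = 0.

(12.5, 0)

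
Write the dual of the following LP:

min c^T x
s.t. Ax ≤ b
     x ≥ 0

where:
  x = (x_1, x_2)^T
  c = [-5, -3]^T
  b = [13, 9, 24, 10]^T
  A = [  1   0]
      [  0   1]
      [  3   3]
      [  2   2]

Primal min cᵀx s.t. Ax ≤ b, x ≥ 0  →  Dual max −bᵀy s.t. Aᵀy ≥ −c, y ≥ 0.

Maximize: z = -13y1 - 9y2 - 24y3 - 10y4

Subject to:
  y1 + 3y3 + 2y4 ≥ 5
  y2 + 3y3 + 2y4 ≥ 3
  y1, y2, y3, y4 ≥ 0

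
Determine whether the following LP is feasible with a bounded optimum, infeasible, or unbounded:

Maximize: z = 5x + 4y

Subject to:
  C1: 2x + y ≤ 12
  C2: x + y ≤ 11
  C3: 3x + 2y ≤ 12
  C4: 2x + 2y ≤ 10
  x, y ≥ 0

Feasible with a bounded optimal solution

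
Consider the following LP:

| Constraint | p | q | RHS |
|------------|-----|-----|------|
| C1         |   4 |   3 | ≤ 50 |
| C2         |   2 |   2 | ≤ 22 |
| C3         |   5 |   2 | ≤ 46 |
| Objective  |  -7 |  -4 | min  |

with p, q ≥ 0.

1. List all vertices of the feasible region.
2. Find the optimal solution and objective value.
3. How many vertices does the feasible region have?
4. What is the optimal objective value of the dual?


1. (0, 0), (9.2, 0), (8, 3), (0, 11)
2. p = 8, q = 3, z = -68
3. 4
4. -68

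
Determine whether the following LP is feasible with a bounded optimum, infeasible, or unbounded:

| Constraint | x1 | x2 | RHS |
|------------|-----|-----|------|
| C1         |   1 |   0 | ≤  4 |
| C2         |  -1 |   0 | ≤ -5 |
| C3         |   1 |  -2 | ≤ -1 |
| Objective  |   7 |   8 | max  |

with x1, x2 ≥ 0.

Infeasible (no feasible solution exists)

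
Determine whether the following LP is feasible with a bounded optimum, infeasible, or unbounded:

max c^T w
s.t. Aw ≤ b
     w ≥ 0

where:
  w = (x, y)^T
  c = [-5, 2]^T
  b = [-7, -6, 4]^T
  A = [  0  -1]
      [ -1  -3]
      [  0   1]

Infeasible (no feasible solution exists)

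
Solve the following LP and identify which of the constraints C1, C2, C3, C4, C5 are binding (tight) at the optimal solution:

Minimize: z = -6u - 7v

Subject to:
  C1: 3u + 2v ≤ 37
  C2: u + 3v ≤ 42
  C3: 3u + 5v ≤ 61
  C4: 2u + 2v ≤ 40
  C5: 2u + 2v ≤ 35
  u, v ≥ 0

At u = 7, v = 8, compute slack b - a·x for each constraint:
  C1: 37 − 37 = 0  (binding)
  C2: 42 − 31 = 11  (slack)
  C3: 61 − 61 = 0  (binding)
  C4: 40 − 30 = 10  (slack)
  C5: 35 − 30 = 5  (slack)

Optimal: u = 7, v = 8
Binding: C1, C3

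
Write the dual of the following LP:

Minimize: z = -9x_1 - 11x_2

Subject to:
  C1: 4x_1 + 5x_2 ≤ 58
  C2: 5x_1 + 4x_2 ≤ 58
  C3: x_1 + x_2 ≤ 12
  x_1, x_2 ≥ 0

Primal min cᵀx s.t. Ax ≤ b, x ≥ 0  →  Dual max −bᵀy s.t. Aᵀy ≥ −c, y ≥ 0.

Maximize: z = -58y1 - 58y2 - 12y3

Subject to:
  4y1 + 5y2 + y3 ≥ 9
  5y1 + 4y2 + y3 ≥ 11
  y1, y2, y3 ≥ 0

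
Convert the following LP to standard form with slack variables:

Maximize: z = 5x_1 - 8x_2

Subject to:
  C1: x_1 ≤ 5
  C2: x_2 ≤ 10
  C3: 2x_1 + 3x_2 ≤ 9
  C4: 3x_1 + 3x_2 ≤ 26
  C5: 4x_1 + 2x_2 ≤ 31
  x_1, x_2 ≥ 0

max z = 5x_1 - 8x_2

s.t.
  x_1 + s1 = 5
  x_2 + s2 = 10
  2x_1 + 3x_2 + s3 = 9
  3x_1 + 3x_2 + s4 = 26
  4x_1 + 2x_2 + s5 = 31
  x_1, x_2, s1, s2, s3, s4, s5 ≥ 0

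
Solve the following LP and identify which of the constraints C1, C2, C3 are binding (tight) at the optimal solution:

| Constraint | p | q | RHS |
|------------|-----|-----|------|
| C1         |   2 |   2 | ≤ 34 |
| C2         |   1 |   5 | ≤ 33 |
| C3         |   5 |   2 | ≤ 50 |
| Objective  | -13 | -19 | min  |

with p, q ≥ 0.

At p = 8, q = 5, compute slack b - a·x for each constraint:
  C1: 34 − 26 = 8  (slack)
  C2: 33 − 33 = 0  (binding)
  C3: 50 − 50 = 0  (binding)

Optimal: p = 8, q = 5
Binding: C2, C3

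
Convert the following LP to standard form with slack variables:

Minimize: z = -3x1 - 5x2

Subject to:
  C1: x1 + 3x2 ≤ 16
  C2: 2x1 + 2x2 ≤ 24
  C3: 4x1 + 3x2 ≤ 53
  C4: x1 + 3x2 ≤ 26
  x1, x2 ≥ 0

min z = -3x1 - 5x2

s.t.
  x1 + 3x2 + s1 = 16
  2x1 + 2x2 + s2 = 24
  4x1 + 3x2 + s3 = 53
  x1 + 3x2 + s4 = 26
  x1, x2, s1, s2, s3, s4 ≥ 0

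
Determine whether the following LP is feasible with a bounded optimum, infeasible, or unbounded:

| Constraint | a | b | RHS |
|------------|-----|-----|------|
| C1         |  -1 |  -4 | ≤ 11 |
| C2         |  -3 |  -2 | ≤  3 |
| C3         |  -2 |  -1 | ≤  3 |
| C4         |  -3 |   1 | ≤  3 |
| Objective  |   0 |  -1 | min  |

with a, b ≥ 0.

Unbounded (objective can decrease without bound)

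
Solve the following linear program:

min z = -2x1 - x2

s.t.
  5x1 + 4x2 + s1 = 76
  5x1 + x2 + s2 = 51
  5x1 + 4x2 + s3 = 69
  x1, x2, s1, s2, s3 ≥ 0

Evaluate the objective at each vertex of the feasible region:
  z(0, 0) = 0
  z(10.2, 0) = -20.4
  z(9, 6) = -24  ←
  z(0, 17.25) = -17.25
The minimum is at x1 = 9, x2 = 6.

x1 = 9, x2 = 6, z = -24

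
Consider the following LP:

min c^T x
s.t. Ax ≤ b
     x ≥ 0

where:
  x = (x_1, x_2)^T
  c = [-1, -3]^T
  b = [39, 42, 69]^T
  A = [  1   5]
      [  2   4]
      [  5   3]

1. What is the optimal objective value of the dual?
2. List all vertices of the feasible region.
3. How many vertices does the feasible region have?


1. -27
2. (0, 0), (13.8, 0), (10.71, 5.143), (9, 6), (0, 7.8)
3. 5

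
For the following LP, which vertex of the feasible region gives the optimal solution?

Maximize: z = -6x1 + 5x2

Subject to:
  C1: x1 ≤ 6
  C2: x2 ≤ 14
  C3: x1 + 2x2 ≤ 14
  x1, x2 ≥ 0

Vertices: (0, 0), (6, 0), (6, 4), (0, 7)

Evaluate the objective at each vertex of the feasible region:
  z(0, 0) = 0
  z(6, 0) = -36
  z(6, 4) = -16
  z(0, 7) = 35  ←
The maximum is at x1 = 0, x2 = 7.

(0, 7)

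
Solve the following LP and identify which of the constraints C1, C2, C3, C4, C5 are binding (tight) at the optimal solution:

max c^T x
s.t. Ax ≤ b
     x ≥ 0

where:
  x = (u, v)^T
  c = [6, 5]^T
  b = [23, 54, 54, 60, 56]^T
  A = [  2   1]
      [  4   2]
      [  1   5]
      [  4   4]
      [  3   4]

At u = 8, v = 7, compute slack b - a·x for each constraint:
  C1: 23 − 23 = 0  (binding)
  C2: 54 − 46 = 8  (slack)
  C3: 54 − 43 = 11  (slack)
  C4: 60 − 60 = 0  (binding)
  C5: 56 − 52 = 4  (slack)

Optimal: u = 8, v = 7
Binding: C1, C4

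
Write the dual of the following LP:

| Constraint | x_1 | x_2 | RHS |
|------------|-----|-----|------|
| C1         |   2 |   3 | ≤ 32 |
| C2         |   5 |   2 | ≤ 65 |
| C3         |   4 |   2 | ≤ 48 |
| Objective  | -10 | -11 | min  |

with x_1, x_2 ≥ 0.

Primal min cᵀx s.t. Ax ≤ b, x ≥ 0  →  Dual max −bᵀy s.t. Aᵀy ≥ −c, y ≥ 0.

Maximize: z = -32y1 - 65y2 - 48y3

Subject to:
  2y1 + 5y2 + 4y3 ≥ 10
  3y1 + 2y2 + 2y3 ≥ 11
  y1, y2, y3 ≥ 0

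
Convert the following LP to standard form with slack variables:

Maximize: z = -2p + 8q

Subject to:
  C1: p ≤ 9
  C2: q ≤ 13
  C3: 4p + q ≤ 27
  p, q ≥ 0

max z = -2p + 8q

s.t.
  p + s1 = 9
  q + s2 = 13
  4p + q + s3 = 27
  p, q, s1, s2, s3 ≥ 0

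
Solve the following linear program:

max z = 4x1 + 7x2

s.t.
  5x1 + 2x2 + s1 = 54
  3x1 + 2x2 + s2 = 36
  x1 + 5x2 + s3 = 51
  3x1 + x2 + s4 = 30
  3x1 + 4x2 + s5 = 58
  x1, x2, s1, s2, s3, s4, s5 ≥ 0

Evaluate the objective at each vertex of the feasible region:
  z(0, 0) = 0
  z(10, 0) = 40
  z(8, 6) = 74
  z(6, 9) = 87  ←
  z(0, 10.2) = 71.4
The maximum is at x1 = 6, x2 = 9.

x1 = 6, x2 = 9, z = 87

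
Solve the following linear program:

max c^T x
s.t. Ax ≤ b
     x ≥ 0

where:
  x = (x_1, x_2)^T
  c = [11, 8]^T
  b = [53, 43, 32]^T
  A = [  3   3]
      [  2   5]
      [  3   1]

Evaluate the objective at each vertex of the feasible region:
  z(0, 0) = 0
  z(10.67, 0) = 117.3
  z(9, 5) = 139  ←
  z(0, 8.6) = 68.8
The maximum is at x_1 = 9, x_2 = 5.

x_1 = 9, x_2 = 5, z = 139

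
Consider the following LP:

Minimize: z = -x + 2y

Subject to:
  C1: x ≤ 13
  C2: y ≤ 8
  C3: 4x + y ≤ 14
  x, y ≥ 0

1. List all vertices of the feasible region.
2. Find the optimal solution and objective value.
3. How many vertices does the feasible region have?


1. (0, 0), (3.5, 0), (1.5, 8), (0, 8)
2. x = 3.5, y = 0, z = -3.5
3. 4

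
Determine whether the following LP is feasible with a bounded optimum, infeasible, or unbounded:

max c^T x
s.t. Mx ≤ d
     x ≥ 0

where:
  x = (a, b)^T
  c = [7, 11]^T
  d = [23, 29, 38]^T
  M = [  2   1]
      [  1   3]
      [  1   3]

Feasible with a bounded optimal solution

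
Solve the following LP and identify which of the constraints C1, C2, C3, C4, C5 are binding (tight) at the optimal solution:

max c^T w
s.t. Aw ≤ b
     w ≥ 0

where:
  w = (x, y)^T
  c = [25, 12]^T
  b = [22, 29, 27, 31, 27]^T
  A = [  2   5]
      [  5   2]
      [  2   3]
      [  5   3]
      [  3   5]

At x = 5, y = 2, compute slack b - a·x for each constraint:
  C1: 22 − 20 = 2  (slack)
  C2: 29 − 29 = 0  (binding)
  C3: 27 − 16 = 11  (slack)
  C4: 31 − 31 = 0  (binding)
  C5: 27 − 25 = 2  (slack)

Optimal: x = 5, y = 2
Binding: C2, C4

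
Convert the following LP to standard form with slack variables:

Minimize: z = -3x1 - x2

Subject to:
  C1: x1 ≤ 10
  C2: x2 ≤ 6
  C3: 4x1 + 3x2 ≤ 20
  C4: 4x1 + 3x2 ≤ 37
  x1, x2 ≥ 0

min z = -3x1 - x2

s.t.
  x1 + s1 = 10
  x2 + s2 = 6
  4x1 + 3x2 + s3 = 20
  4x1 + 3x2 + s4 = 37
  x1, x2, s1, s2, s3, s4 ≥ 0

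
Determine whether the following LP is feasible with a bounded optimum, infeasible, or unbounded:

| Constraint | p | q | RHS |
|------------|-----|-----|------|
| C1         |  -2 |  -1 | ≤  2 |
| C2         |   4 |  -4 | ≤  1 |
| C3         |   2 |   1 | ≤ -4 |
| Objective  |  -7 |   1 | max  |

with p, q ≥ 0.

Infeasible (no feasible solution exists)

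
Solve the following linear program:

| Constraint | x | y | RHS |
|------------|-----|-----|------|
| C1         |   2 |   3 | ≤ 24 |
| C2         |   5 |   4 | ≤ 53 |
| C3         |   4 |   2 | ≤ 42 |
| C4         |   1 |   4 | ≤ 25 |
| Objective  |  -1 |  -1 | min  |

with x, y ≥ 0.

Evaluate the objective at each vertex of the feasible region:
  z(0, 0) = 0
  z(10.5, 0) = -10.5
  z(10.33, 0.3333) = -10.67
  z(9, 2) = -11  ←
  z(4.2, 5.2) = -9.4
  z(0, 6.25) = -6.25
The minimum is at x = 9, y = 2.

x = 9, y = 2, z = -11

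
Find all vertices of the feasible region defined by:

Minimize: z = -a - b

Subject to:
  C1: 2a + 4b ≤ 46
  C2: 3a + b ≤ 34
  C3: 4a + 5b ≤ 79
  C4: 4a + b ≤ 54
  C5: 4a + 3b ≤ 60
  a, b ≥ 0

(0, 0), (11.33, 0), (9, 7), (0, 11.5)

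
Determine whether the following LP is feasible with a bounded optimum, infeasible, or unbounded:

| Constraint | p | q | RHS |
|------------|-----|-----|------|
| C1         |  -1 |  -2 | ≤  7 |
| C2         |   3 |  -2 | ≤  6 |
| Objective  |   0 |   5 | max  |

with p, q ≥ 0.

Unbounded (objective can increase without bound)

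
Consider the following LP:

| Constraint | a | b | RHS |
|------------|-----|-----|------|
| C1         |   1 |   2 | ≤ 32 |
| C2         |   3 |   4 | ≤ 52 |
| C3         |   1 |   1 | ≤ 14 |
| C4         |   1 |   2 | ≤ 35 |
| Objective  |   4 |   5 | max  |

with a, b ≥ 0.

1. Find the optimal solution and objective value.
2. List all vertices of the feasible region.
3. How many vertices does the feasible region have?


1. a = 4, b = 10, z = 66
2. (0, 0), (14, 0), (4, 10), (0, 13)
3. 4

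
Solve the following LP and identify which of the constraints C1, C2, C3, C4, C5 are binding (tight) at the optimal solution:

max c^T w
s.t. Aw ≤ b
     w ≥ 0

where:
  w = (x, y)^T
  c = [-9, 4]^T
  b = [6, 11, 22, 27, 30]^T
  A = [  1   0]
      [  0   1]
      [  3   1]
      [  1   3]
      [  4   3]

At x = 0, y = 9, compute slack b - a·x for each constraint:
  C1: 6 − 0 = 6  (slack)
  C2: 11 − 9 = 2  (slack)
  C3: 22 − 9 = 13  (slack)
  C4: 27 − 27 = 0  (binding)
  C5: 30 − 27 = 3  (slack)

Optimal: x = 0, y = 9
Binding: C4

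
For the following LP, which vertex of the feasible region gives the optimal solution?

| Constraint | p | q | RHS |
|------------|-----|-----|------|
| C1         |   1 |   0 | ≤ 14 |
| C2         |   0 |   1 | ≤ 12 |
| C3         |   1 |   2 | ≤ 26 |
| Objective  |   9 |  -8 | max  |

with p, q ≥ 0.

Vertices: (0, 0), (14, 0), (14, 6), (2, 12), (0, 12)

Evaluate the objective at each vertex of the feasible region:
  z(0, 0) = 0
  z(14, 0) = 126  ←
  z(14, 6) = 78
  z(2, 12) = -78
  z(0, 12) = -96
The maximum is at p = 14, q = 0.

(14, 0)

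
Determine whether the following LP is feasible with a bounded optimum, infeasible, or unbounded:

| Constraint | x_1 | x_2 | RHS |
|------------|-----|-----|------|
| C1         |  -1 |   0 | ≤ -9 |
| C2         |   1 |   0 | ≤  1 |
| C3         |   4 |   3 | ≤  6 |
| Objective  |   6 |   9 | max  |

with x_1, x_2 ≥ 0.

Infeasible (no feasible solution exists)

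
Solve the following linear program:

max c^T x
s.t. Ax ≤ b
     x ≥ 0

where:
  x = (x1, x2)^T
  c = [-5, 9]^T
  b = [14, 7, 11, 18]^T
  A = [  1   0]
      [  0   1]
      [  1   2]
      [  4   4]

Evaluate the objective at each vertex of the feasible region:
  z(0, 0) = 0
  z(4.5, 0) = -22.5
  z(0, 4.5) = 40.5  ←
The maximum is at x1 = 0, x2 = 4.5.

x1 = 0, x2 = 4.5, z = 40.5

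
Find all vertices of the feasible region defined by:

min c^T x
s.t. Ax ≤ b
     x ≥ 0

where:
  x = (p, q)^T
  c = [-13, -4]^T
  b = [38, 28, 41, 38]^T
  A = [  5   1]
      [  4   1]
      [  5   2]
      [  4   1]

(0, 0), (7, 0), (5, 8), (0, 20.5)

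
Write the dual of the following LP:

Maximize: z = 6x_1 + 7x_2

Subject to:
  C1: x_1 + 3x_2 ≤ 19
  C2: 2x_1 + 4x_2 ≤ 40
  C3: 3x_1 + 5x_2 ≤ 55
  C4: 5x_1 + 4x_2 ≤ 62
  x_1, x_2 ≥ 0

Primal max cᵀx s.t. Ax ≤ b, x ≥ 0  →  Dual min bᵀy s.t. Aᵀy ≥ c, y ≥ 0.

Minimize: z = 19y1 + 40y2 + 55y3 + 62y4

Subject to:
  y1 + 2y2 + 3y3 + 5y4 ≥ 6
  3y1 + 4y2 + 5y3 + 4y4 ≥ 7
  y1, y2, y3, y4 ≥ 0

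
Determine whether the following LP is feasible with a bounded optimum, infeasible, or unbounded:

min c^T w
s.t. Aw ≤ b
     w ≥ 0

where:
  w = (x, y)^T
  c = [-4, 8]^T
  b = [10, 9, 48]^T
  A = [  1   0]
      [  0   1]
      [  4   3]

Feasible with a bounded optimal solution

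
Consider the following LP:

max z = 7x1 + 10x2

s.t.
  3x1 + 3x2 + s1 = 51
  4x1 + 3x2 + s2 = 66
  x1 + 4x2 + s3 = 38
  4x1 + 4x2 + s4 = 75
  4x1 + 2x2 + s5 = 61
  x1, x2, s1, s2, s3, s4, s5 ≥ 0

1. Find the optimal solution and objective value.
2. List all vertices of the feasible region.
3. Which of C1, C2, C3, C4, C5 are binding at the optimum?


1. x1 = 10, x2 = 7, z = 140
2. (0, 0), (15.25, 0), (13.5, 3.5), (10, 7), (0, 9.5)
3. C1, C3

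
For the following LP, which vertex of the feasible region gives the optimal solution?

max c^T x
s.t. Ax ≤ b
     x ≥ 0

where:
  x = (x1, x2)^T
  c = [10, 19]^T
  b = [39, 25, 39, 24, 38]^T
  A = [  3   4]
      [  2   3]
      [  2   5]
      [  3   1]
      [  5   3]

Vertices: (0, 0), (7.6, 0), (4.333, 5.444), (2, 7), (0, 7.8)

Evaluate the objective at each vertex of the feasible region:
  z(0, 0) = 0
  z(7.6, 0) = 76
  z(4.333, 5.444) = 146.8
  z(2, 7) = 153  ←
  z(0, 7.8) = 148.2
The maximum is at x1 = 2, x2 = 7.

(2, 7)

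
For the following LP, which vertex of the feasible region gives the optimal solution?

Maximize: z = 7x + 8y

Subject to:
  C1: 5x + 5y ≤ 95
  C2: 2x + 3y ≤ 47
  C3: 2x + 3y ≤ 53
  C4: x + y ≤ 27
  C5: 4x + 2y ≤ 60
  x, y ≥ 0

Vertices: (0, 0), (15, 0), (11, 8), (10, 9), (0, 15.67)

Evaluate the objective at each vertex of the feasible region:
  z(0, 0) = 0
  z(15, 0) = 105
  z(11, 8) = 141
  z(10, 9) = 142  ←
  z(0, 15.67) = 125.3
The maximum is at x = 10, y = 9.

(10, 9)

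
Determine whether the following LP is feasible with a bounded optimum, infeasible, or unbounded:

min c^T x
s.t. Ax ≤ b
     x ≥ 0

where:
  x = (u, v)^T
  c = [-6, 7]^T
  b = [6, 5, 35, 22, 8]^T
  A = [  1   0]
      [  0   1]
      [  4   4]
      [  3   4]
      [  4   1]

Feasible with a bounded optimal solution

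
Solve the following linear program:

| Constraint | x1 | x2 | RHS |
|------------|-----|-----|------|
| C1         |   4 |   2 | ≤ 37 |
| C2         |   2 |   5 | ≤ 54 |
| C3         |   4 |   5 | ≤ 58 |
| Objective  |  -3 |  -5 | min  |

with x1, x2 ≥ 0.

Evaluate the objective at each vertex of the feasible region:
  z(0, 0) = 0
  z(9.25, 0) = -27.75
  z(5.75, 7) = -52.25
  z(2, 10) = -56  ←
  z(0, 10.8) = -54
The minimum is at x1 = 2, x2 = 10.

x1 = 2, x2 = 10, z = -56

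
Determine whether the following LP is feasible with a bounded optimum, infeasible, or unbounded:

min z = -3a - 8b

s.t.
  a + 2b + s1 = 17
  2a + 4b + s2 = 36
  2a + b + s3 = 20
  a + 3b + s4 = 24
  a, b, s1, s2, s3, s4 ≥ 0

Feasible with a bounded optimal solution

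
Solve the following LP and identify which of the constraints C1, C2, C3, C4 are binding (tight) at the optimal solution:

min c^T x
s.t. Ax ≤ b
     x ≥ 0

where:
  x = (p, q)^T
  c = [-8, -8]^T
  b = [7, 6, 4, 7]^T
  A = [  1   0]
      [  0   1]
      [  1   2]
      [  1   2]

At p = 4, q = 0, compute slack b - a·x for each constraint:
  C1: 7 − 4 = 3  (slack)
  C2: 6 − 0 = 6  (slack)
  C3: 4 − 4 = 0  (binding)
  C4: 7 − 4 = 3  (slack)

Optimal: p = 4, q = 0
Binding: C3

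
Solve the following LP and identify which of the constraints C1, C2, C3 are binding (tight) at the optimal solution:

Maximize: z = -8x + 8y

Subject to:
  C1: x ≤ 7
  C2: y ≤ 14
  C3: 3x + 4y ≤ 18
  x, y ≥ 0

At x = 0, y = 4.5, compute slack b - a·x for each constraint:
  C1: 7 − 0 = 7  (slack)
  C2: 14 − 4.5 = 9.5  (slack)
  C3: 18 − 18 = 0  (binding)

Optimal: x = 0, y = 4.5
Binding: C3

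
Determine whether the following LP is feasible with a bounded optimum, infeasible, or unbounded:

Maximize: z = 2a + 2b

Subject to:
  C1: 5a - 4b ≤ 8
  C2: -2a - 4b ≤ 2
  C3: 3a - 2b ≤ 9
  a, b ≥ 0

Unbounded (objective can increase without bound)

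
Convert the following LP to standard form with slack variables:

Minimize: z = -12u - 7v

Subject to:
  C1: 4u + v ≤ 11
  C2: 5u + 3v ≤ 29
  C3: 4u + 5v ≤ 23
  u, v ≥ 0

min z = -12u - 7v

s.t.
  4u + v + s1 = 11
  5u + 3v + s2 = 29
  4u + 5v + s3 = 23
  u, v, s1, s2, s3 ≥ 0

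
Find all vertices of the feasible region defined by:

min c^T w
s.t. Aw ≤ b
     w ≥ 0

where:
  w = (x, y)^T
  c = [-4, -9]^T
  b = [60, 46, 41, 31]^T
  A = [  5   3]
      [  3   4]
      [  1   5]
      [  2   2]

(0, 0), (12, 0), (9.273, 4.545), (6, 7), (0, 8.2)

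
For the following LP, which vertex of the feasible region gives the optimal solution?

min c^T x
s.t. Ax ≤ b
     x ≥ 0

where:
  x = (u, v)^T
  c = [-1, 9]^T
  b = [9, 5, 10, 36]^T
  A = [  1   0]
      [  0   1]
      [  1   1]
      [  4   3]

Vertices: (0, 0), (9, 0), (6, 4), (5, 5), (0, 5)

Evaluate the objective at each vertex of the feasible region:
  z(0, 0) = 0
  z(9, 0) = -9  ←
  z(6, 4) = 30
  z(5, 5) = 40
  z(0, 5) = 45
The minimum is at u = 9, v = 0.

(9, 0)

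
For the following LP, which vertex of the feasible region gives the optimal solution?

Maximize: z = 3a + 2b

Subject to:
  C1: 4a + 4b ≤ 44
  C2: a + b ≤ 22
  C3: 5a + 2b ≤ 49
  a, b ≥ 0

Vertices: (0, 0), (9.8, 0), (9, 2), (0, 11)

Evaluate the objective at each vertex of the feasible region:
  z(0, 0) = 0
  z(9.8, 0) = 29.4
  z(9, 2) = 31  ←
  z(0, 11) = 22
The maximum is at a = 9, b = 2.

(9, 2)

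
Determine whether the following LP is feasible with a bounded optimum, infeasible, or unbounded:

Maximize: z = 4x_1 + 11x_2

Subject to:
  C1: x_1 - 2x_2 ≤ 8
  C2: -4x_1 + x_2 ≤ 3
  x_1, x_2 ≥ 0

Unbounded (objective can increase without bound)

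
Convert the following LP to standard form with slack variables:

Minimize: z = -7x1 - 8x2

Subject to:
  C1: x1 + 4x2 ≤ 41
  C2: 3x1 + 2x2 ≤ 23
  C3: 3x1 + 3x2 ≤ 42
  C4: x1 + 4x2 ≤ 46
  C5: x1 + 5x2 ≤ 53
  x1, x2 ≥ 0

min z = -7x1 - 8x2

s.t.
  x1 + 4x2 + s1 = 41
  3x1 + 2x2 + s2 = 23
  3x1 + 3x2 + s3 = 42
  x1 + 4x2 + s4 = 46
  x1 + 5x2 + s5 = 53
  x1, x2, s1, s2, s3, s4, s5 ≥ 0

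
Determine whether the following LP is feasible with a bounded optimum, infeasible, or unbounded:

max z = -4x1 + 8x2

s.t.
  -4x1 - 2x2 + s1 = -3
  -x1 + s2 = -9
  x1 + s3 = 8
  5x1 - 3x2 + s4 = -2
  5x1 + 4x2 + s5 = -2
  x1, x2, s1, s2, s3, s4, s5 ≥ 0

Infeasible (no feasible solution exists)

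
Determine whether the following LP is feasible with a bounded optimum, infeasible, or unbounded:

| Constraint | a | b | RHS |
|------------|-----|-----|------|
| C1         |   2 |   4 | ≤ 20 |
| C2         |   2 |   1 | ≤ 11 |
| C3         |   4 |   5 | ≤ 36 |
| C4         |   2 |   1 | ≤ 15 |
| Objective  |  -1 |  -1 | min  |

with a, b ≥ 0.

Feasible with a bounded optimal solution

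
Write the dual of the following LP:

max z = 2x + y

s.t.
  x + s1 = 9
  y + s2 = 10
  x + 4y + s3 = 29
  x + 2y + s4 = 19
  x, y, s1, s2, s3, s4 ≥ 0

Primal max cᵀx s.t. Ax ≤ b, x ≥ 0  →  Dual min bᵀy s.t. Aᵀy ≥ c, y ≥ 0.

Minimize: z = 9y1 + 10y2 + 29y3 + 19y4

Subject to:
  y1 + y3 + y4 ≥ 2
  y2 + 4y3 + 2y4 ≥ 1
  y1, y2, y3, y4 ≥ 0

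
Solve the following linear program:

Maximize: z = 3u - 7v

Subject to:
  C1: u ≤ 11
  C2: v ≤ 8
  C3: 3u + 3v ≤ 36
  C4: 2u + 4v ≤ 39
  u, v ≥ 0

Evaluate the objective at each vertex of the feasible region:
  z(0, 0) = 0
  z(11, 0) = 33  ←
  z(11, 1) = 26
  z(4.5, 7.5) = -39
  z(3.5, 8) = -45.5
  z(0, 8) = -56
The maximum is at u = 11, v = 0.

u = 11, v = 0, z = 33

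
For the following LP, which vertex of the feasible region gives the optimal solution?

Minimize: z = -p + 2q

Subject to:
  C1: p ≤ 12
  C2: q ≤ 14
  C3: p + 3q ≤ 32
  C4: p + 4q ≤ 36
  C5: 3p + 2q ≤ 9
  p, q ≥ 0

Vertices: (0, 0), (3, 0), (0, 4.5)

Evaluate the objective at each vertex of the feasible region:
  z(0, 0) = 0
  z(3, 0) = -3  ←
  z(0, 4.5) = 9
The minimum is at p = 3, q = 0.

(3, 0)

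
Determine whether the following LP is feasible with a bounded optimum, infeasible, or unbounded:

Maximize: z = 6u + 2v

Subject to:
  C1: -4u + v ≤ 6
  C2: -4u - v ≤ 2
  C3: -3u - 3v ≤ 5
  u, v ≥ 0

Unbounded (objective can increase without bound)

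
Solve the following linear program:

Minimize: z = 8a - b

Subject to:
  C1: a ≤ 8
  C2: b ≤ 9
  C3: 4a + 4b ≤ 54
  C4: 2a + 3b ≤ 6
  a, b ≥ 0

Evaluate the objective at each vertex of the feasible region:
  z(0, 0) = 0
  z(3, 0) = 24
  z(0, 2) = -2  ←
The minimum is at a = 0, b = 2.

a = 0, b = 2, z = -2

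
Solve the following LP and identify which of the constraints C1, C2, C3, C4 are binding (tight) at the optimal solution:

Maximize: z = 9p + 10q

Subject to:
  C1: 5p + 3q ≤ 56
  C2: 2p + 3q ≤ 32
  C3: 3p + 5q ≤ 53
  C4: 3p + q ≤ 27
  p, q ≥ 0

At p = 7, q = 6, compute slack b - a·x for each constraint:
  C1: 56 − 53 = 3  (slack)
  C2: 32 − 32 = 0  (binding)
  C3: 53 − 51 = 2  (slack)
  C4: 27 − 27 = 0  (binding)

Optimal: p = 7, q = 6
Binding: C2, C4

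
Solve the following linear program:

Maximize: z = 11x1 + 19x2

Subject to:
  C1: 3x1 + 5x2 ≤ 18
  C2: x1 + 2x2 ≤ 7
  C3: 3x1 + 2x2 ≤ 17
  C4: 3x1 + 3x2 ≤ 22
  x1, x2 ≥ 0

Evaluate the objective at each vertex of the feasible region:
  z(0, 0) = 0
  z(5.667, 0) = 62.33
  z(5.444, 0.3333) = 66.22
  z(1, 3) = 68  ←
  z(0, 3.5) = 66.5
The maximum is at x1 = 1, x2 = 3.

x1 = 1, x2 = 3, z = 68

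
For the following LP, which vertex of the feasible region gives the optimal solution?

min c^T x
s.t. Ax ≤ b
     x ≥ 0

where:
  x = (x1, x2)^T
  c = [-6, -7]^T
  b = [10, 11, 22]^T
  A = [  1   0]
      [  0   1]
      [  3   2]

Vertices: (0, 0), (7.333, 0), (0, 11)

Evaluate the objective at each vertex of the feasible region:
  z(0, 0) = 0
  z(7.333, 0) = -44
  z(0, 11) = -77  ←
The minimum is at x1 = 0, x2 = 11.

(0, 11)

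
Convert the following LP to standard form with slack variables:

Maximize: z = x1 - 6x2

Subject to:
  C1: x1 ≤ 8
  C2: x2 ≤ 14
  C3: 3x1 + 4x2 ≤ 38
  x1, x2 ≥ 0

max z = x1 - 6x2

s.t.
  x1 + s1 = 8
  x2 + s2 = 14
  3x1 + 4x2 + s3 = 38
  x1, x2, s1, s2, s3 ≥ 0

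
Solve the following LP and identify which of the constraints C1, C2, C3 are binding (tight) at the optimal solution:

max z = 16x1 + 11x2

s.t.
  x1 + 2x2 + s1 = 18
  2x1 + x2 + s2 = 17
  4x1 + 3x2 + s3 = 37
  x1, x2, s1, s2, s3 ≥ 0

At x1 = 7, x2 = 3, compute slack b - a·x for each constraint:
  C1: 18 − 13 = 5  (slack)
  C2: 17 − 17 = 0  (binding)
  C3: 37 − 37 = 0  (binding)

Optimal: x1 = 7, x2 = 3
Binding: C2, C3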